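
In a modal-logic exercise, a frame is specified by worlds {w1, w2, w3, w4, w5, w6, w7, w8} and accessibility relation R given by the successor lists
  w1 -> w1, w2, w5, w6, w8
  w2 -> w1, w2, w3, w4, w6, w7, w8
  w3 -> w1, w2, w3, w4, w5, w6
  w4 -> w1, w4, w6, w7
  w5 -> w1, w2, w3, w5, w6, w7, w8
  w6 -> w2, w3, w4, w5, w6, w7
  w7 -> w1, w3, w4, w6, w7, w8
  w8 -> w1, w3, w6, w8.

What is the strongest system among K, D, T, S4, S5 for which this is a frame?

Serial (axiom D): yes — every world has a successor (e.g. w1 R w1).
Reflexive (axiom T): yes — every world is R-related to itself.
Transitive (axiom 4): no — w1 R w2 and w2 R w3, but not w1 R w3.
Euclidean (axiom 5): no — w1 R w2 and w1 R w5, but not w2 R w5.
So F validates K, D, T; S4 would additionally require R to be transitive. The strongest is T.

T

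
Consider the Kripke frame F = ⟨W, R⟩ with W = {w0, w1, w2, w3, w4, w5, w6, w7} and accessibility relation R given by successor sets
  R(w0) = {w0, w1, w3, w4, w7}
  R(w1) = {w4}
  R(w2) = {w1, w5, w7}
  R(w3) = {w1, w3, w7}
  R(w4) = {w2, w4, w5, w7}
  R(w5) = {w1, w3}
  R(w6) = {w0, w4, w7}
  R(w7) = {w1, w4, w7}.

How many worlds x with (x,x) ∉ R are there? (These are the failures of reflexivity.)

Enumerating: w1, w2, w5, w6.

4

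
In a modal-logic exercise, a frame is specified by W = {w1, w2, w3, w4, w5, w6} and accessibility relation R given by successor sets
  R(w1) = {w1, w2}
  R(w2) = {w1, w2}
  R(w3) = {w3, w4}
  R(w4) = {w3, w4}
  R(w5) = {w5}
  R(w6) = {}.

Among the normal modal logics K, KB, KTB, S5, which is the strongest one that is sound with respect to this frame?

Symmetric (axiom B): yes — every pair in R has its reverse in R.
Reflexive (axiom T): no — w6 is not related to itself.
Euclidean (axiom 5): yes — any two successors of a common world are R-related.
So F validates K, KB; KTB would additionally require R to be reflexive. The strongest is KB.

KB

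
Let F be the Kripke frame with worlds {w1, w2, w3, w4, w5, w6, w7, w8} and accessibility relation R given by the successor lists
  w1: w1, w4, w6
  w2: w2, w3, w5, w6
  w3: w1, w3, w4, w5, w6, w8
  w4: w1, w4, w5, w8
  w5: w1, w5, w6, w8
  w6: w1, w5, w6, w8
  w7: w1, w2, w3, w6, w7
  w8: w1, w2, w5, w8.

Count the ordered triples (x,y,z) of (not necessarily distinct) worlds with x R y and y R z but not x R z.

31

Enumerating: (w1,w4,w5), (w1,w4,w8), (w1,w6,w5), (w1,w6,w8), (w2,w3,w1), (w2,w3,w4), (w2,w3,w8), (w2,w5,w1), (w2,w5,w8), (w2,w6,w1), (w2,w6,w8), (w3,w8,w2), … and 19 more.
Total: 31.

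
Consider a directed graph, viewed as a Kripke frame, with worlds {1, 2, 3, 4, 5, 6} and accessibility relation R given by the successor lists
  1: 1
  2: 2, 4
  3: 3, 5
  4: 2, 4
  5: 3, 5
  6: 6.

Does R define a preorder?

Reflexive: yes — every world is R-related to itself.
Transitive: yes — every two-step R-path is closed by a direct edge.
So R is a preorder.

Yes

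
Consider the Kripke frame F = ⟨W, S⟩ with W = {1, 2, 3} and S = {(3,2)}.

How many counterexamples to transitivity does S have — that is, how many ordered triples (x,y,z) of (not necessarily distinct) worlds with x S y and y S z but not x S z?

0

S is transitive; there are no such tuples.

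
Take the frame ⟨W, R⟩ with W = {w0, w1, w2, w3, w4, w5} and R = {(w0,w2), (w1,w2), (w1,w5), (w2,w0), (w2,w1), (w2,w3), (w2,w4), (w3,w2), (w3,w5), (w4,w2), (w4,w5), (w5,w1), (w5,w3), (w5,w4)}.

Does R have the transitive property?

No

Transitive: no — w0 R w2 and w2 R w1, but not w0 R w1.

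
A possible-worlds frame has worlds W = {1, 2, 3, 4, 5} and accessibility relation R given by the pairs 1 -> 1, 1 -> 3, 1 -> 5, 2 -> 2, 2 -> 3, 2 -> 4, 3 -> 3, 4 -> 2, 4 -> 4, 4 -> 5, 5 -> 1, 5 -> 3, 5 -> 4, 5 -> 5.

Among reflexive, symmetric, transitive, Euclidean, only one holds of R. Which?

Reflexive: yes — every world is R-related to itself.
Symmetric: no — 1 R 3 but not 3 R 1.
Transitive: no — 1 R 5 and 5 R 4, but not 1 R 4.
Euclidean: no — 1 R 3 and 1 R 5, but not 3 R 5.
Only reflexive holds.

reflexive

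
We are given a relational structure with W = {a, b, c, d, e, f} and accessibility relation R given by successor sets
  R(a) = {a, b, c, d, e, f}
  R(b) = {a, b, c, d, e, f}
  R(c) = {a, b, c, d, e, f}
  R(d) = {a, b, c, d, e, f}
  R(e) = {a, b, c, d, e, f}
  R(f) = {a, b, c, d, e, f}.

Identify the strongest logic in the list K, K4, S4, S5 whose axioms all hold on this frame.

Transitive (axiom 4): yes — every two-step R-path is closed by a direct edge.
Reflexive (axiom T): yes — every world is R-related to itself.
Euclidean (axiom 5): yes — any two successors of a common world are R-related.
So F validates K, K4, S4, S5. The strongest is S5.

S5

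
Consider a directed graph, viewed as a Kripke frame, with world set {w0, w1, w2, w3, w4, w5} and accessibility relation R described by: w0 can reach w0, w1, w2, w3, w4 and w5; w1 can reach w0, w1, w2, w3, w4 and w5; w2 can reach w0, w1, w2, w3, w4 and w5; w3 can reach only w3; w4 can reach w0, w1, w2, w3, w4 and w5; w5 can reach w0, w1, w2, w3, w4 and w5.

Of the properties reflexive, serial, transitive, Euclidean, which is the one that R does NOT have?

Euclidean

Reflexive: yes — every world is R-related to itself.
Serial: yes — every world has a successor (e.g. w0 R w0).
Transitive: yes — every two-step R-path is closed by a direct edge.
Euclidean: no — w0 R w3 and w0 R w1, but not w3 R w1.
Only Euclidean fails.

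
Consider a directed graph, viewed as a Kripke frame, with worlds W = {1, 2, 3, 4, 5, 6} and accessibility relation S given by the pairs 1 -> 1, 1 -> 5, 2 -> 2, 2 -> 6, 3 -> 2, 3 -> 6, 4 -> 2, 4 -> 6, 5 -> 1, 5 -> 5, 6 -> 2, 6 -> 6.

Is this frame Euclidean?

Yes

Euclidean: yes — any two successors of a common world are S-related.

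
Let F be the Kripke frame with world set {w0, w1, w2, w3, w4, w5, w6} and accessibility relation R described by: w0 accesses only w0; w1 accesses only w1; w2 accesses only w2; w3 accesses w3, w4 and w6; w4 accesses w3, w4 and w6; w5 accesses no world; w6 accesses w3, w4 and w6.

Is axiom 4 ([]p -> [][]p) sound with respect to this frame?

Yes

The schema 4 characterises exactly the transitive frames.
Transitive: yes — every two-step R-path is closed by a direct edge.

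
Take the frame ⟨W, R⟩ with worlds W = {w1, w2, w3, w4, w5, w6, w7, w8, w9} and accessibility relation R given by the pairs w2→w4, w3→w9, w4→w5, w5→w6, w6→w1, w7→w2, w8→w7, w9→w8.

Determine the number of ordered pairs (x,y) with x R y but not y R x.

8

Enumerating: (w2,w4), (w3,w9), (w4,w5), (w5,w6), (w6,w1), (w7,w2), (w8,w7), (w9,w8).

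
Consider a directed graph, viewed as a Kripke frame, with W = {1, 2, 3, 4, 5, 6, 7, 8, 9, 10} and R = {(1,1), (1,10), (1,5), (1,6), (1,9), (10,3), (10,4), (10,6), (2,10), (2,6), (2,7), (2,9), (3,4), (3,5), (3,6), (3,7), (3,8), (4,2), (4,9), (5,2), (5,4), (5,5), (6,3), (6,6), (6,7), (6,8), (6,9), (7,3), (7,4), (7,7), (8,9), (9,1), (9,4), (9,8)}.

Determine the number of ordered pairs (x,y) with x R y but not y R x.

Enumerating: (1,10), (1,5), (1,6), (10,3), (10,4), (10,6), (2,10), (2,6), (2,7), (2,9), (3,4), (3,5), … and 8 more.
Total: 20.

20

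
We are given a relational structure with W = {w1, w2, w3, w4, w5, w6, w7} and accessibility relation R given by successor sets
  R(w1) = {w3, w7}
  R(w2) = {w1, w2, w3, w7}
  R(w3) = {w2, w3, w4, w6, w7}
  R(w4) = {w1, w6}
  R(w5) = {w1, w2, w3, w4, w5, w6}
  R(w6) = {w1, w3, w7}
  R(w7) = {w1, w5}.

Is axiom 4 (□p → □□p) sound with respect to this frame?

No

By correspondence theory, 4 is valid on a frame iff R is transitive.
Transitive: no — w1 R w3 and w3 R w2, but not w1 R w2.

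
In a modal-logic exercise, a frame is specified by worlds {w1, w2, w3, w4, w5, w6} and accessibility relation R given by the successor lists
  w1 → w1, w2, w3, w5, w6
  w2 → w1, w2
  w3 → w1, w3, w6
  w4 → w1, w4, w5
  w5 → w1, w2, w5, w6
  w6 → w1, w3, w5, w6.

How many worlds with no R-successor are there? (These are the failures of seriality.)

0

R is serial; there are no such worlds.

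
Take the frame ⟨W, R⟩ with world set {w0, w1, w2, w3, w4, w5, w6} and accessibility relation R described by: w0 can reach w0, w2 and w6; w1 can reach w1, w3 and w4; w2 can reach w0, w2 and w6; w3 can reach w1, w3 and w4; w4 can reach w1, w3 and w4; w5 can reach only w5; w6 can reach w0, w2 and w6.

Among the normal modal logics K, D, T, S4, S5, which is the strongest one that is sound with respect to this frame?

Serial (axiom D): yes — every world has a successor (e.g. w0 R w0).
Reflexive (axiom T): yes — every world is R-related to itself.
Transitive (axiom 4): yes — every two-step R-path is closed by a direct edge.
Euclidean (axiom 5): yes — any two successors of a common world are R-related.
So F validates K, D, T, S4, S5. The strongest is S5.

S5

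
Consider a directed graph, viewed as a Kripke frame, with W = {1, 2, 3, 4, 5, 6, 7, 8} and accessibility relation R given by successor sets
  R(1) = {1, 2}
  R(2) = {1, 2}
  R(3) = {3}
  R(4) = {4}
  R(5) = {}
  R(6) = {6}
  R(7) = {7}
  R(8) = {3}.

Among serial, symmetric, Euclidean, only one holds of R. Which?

Euclidean

Serial: no — 5 has no R-successor.
Symmetric: no — 8 R 3 but not 3 R 8.
Euclidean: yes — any two successors of a common world are R-related.
Only Euclidean holds.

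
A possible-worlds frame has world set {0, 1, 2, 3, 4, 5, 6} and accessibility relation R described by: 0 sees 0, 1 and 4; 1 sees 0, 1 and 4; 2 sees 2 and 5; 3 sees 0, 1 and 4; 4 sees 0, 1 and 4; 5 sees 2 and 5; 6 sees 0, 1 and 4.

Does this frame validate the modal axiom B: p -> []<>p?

By correspondence theory, B is valid on a frame iff R is symmetric.
Symmetric: no — 3 R 0 but not 0 R 3.

No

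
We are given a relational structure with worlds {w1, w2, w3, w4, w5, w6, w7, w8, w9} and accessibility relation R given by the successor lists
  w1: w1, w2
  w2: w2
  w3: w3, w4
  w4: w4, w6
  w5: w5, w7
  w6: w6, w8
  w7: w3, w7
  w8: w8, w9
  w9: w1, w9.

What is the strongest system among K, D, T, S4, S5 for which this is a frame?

Serial (axiom D): yes — every world has a successor (e.g. w1 R w1).
Reflexive (axiom T): yes — every world is R-related to itself.
Transitive (axiom 4): no — w3 R w4 and w4 R w6, but not w3 R w6.
Euclidean (axiom 5): no — w1 R w2 and w1 R w1, but not w2 R w1.
So F validates K, D, T; S4 would additionally require R to be transitive. The strongest is T.

T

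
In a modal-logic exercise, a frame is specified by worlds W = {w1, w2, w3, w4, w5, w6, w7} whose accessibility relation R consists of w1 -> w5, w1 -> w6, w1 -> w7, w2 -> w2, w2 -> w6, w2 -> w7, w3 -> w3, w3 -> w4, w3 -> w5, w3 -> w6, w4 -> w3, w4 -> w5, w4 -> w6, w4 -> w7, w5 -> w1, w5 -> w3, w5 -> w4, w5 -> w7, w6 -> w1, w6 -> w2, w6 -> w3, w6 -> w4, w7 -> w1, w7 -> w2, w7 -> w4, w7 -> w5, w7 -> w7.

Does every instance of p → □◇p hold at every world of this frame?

Axiom B corresponds to the accessibility relation being symmetric.
Symmetric: yes — every pair in R has its reverse in R.

Yes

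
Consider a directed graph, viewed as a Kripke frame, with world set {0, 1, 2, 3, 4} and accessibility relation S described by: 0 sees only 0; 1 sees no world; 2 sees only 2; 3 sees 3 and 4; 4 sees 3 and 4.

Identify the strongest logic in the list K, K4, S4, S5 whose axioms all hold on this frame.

K4

Transitive (axiom 4): yes — every two-step S-path is closed by a direct edge.
Reflexive (axiom T): no — 1 is not related to itself.
Euclidean (axiom 5): yes — any two successors of a common world are S-related.
So F validates K, K4; S4 would additionally require S to be reflexive. The strongest is K4.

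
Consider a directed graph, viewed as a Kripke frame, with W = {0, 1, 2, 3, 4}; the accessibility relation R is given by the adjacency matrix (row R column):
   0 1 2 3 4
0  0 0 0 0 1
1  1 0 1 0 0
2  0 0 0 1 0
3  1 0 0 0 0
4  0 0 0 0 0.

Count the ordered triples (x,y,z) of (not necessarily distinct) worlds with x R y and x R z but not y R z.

7

Enumerating: (0,4,4), (1,0,0), (1,0,2), (1,2,0), (1,2,2), (2,3,3), (3,0,0).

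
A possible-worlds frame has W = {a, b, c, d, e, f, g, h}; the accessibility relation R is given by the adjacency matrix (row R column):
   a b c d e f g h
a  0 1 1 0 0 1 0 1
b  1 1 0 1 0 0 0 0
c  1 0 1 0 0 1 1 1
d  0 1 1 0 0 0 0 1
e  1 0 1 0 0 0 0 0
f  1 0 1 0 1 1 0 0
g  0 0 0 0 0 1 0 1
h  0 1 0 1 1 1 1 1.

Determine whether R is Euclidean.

Euclidean: no — a R b and a R c, but not b R c.

No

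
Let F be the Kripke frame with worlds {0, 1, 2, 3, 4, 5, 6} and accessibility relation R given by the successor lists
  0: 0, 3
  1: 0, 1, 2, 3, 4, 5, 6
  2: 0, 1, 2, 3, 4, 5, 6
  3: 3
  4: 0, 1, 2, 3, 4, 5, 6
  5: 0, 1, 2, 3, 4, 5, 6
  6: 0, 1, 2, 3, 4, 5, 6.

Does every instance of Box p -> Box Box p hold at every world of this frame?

Yes

The schema 4 characterises exactly the transitive frames.
Transitive: yes — every two-step R-path is closed by a direct edge.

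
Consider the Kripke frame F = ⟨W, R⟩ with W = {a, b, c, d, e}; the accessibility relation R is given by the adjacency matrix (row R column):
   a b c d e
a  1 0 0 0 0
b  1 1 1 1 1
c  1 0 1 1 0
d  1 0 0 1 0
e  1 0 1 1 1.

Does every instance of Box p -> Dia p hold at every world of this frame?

Yes

By correspondence theory, D is valid on a frame iff R is serial.
Serial: yes — every world has a successor (e.g. a R a).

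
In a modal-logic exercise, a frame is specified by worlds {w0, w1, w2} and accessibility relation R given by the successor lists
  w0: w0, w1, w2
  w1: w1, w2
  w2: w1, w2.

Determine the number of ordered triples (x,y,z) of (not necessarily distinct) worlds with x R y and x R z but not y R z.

Enumerating: (w0,w1,w0), (w0,w2,w0).

2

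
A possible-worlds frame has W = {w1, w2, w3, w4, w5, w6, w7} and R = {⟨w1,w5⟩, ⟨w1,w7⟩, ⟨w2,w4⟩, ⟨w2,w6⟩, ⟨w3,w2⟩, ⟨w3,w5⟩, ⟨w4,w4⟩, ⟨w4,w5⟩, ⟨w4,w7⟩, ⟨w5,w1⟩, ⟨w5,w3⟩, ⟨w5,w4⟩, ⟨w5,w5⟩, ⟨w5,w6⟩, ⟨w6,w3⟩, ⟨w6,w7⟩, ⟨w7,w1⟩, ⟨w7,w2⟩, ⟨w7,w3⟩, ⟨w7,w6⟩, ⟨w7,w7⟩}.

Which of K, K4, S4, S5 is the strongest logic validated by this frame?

Transitive (axiom 4): no — w1 R w5 and w5 R w3, but not w1 R w3.
Reflexive (axiom T): no — w1 is not related to itself.
Euclidean (axiom 5): no — w1 R w5 and w1 R w7, but not w5 R w7.
So F validates K; K4 would additionally require R to be transitive. The strongest is K.

K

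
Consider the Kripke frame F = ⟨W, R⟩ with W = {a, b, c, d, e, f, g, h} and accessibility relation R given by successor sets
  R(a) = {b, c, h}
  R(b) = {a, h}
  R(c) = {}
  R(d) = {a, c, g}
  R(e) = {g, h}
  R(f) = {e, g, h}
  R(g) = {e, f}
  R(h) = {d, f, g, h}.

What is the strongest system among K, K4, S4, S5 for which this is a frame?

Transitive (axiom 4): no — a R h and h R d, but not a R d.
Reflexive (axiom T): no — a is not related to itself.
Euclidean (axiom 5): no — a R b and a R c, but not b R c.
So F validates K; K4 would additionally require R to be transitive. The strongest is K.

K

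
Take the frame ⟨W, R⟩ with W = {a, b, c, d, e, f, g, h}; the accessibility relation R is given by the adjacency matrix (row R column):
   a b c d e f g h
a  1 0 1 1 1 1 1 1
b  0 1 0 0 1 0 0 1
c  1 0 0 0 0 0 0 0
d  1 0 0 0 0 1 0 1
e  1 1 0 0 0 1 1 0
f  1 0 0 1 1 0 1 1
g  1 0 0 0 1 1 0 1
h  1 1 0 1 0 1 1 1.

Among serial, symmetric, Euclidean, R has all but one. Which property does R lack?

Serial: yes — every world has a successor (e.g. a R a).
Symmetric: yes — every pair in R has its reverse in R.
Euclidean: no — a R c and a R d, but not c R d.
Only Euclidean fails.

Euclidean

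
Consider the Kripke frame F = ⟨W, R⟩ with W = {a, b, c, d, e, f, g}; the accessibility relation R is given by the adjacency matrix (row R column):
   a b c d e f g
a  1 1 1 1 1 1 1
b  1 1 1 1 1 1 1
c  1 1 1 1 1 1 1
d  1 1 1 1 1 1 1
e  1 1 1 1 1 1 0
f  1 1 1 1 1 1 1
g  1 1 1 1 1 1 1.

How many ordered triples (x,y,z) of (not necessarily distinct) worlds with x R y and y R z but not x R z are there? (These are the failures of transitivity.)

Enumerating: (e,a,g), (e,b,g), (e,c,g), (e,d,g), (e,f,g).

5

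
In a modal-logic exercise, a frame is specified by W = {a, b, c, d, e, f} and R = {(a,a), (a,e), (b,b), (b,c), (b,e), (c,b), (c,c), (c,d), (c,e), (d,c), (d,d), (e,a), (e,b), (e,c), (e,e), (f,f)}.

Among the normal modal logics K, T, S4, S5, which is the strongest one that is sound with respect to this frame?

Reflexive (axiom T): yes — every world is R-related to itself.
Transitive (axiom 4): no — a R e and e R b, but not a R b.
Euclidean (axiom 5): no — c R b and c R d, but not b R d.
So F validates K, T; S4 would additionally require R to be transitive. The strongest is T.

T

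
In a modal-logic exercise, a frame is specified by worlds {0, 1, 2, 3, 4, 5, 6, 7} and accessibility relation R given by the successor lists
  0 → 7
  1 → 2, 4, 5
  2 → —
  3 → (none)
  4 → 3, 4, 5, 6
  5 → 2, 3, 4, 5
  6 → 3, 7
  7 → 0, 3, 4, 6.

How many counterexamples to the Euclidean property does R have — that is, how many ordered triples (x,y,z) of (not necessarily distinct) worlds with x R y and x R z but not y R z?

Enumerating: (0,7,7), (1,2,2), (1,2,4), (1,2,5), (1,4,2), (4,3,3), (4,3,4), (4,3,5), (4,3,6), (4,5,6), (4,6,4), (4,6,5), … and 25 more.
Total: 37.

37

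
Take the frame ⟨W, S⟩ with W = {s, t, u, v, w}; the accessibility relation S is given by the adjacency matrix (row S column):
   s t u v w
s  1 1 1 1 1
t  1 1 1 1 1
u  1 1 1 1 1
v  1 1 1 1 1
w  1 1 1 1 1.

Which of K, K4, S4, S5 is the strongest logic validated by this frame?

S5

Transitive (axiom 4): yes — every two-step S-path is closed by a direct edge.
Reflexive (axiom T): yes — every world is S-related to itself.
Euclidean (axiom 5): yes — any two successors of a common world are S-related.
So F validates K, K4, S4, S5. The strongest is S5.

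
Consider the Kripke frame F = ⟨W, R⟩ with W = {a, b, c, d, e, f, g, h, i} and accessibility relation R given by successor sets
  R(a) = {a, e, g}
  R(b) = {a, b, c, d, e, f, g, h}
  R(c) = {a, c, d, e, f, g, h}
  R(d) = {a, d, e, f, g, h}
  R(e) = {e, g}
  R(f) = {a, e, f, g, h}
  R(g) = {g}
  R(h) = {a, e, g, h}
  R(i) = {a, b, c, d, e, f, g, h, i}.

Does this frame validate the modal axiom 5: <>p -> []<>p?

No

By correspondence theory, 5 is valid on a frame iff R is Euclidean.
Euclidean: no — a R g and a R e, but not g R e.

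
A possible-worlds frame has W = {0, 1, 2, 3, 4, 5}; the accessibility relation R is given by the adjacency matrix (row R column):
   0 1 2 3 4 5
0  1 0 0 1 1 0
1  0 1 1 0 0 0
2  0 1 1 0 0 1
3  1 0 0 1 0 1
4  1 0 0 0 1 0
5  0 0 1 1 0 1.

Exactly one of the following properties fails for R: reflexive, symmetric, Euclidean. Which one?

Reflexive: yes — every world is R-related to itself.
Symmetric: yes — every pair in R has its reverse in R.
Euclidean: no — 0 R 3 and 0 R 4, but not 3 R 4.
Only Euclidean fails.

Euclidean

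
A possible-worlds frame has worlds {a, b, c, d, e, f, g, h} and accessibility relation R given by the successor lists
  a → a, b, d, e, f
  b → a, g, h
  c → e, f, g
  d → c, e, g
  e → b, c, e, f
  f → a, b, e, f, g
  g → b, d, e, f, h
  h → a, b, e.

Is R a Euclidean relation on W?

No

Euclidean: no — a R b and a R d, but not b R d.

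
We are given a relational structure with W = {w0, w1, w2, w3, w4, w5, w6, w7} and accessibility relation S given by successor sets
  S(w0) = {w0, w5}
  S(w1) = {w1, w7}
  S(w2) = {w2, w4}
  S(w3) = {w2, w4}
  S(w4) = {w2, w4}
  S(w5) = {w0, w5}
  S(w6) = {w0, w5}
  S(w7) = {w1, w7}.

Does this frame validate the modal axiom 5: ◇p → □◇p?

By correspondence theory, 5 is valid on a frame iff S is Euclidean.
Euclidean: yes — any two successors of a common world are S-related.

Yes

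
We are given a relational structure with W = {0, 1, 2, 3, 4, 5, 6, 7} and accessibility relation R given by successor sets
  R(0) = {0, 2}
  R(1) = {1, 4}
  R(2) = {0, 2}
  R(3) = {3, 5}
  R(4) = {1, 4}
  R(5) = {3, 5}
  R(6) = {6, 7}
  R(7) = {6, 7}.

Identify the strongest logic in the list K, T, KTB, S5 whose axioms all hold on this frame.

Reflexive (axiom T): yes — every world is R-related to itself.
Symmetric (axiom B): yes — every pair in R has its reverse in R.
Euclidean (axiom 5): yes — any two successors of a common world are R-related.
So F validates K, T, KTB, S5. The strongest is S5.

S5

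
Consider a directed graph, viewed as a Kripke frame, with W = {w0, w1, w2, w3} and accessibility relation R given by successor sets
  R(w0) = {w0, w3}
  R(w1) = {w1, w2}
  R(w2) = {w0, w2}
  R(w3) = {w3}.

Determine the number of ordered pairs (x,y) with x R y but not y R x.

Enumerating: (w0,w3), (w1,w2), (w2,w0).

3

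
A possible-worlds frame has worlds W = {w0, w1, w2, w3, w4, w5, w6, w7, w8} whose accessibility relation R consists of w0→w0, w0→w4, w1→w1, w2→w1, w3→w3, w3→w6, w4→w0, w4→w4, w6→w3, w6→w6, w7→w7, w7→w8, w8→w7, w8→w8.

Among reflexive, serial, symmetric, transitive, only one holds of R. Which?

Reflexive: no — w2 is not related to itself.
Serial: no — w5 has no R-successor.
Symmetric: no — w2 R w1 but not w1 R w2.
Transitive: yes — every two-step R-path is closed by a direct edge.
Only transitive holds.

transitive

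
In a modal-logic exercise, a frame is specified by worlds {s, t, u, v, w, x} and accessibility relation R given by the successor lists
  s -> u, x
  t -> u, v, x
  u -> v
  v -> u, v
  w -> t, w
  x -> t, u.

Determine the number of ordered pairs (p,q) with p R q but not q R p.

Enumerating: (s,u), (s,x), (t,u), (t,v), (w,t), (x,u).

6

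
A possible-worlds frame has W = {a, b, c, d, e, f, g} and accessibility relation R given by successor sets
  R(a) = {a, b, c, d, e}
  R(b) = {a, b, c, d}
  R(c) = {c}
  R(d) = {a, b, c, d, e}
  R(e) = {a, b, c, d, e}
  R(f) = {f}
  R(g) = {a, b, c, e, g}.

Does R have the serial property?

Serial: yes — every world has a successor (e.g. a R a).

Yes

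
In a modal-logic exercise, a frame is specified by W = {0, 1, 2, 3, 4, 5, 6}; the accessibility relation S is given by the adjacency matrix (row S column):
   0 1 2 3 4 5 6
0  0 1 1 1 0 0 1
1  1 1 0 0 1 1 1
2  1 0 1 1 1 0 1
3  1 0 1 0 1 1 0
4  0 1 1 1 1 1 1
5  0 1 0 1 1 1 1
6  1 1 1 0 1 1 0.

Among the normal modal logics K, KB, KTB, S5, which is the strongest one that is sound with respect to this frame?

Symmetric (axiom B): yes — every pair in S has its reverse in S.
Reflexive (axiom T): no — 0 is not related to itself.
Euclidean (axiom 5): no — 0 S 1 and 0 S 2, but not 1 S 2.
So F validates K, KB; KTB would additionally require S to be reflexive. The strongest is KB.

KB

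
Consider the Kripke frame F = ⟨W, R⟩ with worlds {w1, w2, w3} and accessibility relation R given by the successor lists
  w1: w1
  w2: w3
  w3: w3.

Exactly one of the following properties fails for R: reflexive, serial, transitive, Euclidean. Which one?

reflexive

Reflexive: no — w2 is not related to itself.
Serial: yes — every world has a successor (e.g. w1 R w1).
Transitive: yes — every two-step R-path is closed by a direct edge.
Euclidean: yes — any two successors of a common world are R-related.
Only reflexive fails.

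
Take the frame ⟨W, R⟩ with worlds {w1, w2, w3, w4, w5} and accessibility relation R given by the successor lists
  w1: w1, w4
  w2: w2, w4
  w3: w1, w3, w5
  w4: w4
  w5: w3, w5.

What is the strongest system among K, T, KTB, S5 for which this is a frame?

T

Reflexive (axiom T): yes — every world is R-related to itself.
Symmetric (axiom B): no — w1 R w4 but not w4 R w1.
Euclidean (axiom 5): no — w3 R w1 and w3 R w5, but not w1 R w5.
So F validates K, T; KTB would additionally require R to be symmetric. The strongest is T.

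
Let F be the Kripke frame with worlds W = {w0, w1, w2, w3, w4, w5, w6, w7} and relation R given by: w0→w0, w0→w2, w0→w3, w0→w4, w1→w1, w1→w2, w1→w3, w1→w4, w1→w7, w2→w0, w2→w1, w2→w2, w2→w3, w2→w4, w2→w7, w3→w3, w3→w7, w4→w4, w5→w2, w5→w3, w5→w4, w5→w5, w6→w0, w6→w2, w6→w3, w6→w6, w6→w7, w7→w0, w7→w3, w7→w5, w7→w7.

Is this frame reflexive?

Reflexive: yes — every world is R-related to itself.

Yes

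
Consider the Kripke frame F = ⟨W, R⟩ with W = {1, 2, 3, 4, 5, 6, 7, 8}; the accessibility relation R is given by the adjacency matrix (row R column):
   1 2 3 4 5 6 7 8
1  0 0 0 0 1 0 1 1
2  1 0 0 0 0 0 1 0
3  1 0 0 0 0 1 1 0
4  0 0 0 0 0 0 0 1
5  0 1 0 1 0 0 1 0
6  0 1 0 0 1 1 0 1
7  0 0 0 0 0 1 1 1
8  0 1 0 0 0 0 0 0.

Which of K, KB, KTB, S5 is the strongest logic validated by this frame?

K

Symmetric (axiom B): no — 1 R 5 but not 5 R 1.
Reflexive (axiom T): no — 1 is not related to itself.
Euclidean (axiom 5): no — 1 R 5 and 1 R 8, but not 5 R 8.
So F validates K; KB would additionally require R to be symmetric. The strongest is K.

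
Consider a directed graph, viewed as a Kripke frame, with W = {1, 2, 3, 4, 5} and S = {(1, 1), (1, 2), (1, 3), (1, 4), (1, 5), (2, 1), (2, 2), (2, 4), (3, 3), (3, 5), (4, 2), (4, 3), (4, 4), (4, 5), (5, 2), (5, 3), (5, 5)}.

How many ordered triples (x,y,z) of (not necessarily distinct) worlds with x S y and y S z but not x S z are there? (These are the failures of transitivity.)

Enumerating: (2,1,3), (2,1,5), (2,4,3), (2,4,5), (3,5,2), (4,2,1), (5,2,1), (5,2,4).

8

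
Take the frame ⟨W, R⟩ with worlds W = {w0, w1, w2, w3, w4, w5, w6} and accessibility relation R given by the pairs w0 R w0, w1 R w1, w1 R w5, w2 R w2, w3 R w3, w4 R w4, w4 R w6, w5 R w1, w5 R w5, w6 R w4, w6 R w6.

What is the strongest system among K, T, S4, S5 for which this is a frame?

Reflexive (axiom T): yes — every world is R-related to itself.
Transitive (axiom 4): yes — every two-step R-path is closed by a direct edge.
Euclidean (axiom 5): yes — any two successors of a common world are R-related.
So F validates K, T, S4, S5. The strongest is S5.

S5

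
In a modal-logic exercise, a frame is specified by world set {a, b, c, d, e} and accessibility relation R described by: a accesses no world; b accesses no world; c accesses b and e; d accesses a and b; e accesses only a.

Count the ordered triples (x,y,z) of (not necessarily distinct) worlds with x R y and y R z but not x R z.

Enumerating: (c,e,a).

1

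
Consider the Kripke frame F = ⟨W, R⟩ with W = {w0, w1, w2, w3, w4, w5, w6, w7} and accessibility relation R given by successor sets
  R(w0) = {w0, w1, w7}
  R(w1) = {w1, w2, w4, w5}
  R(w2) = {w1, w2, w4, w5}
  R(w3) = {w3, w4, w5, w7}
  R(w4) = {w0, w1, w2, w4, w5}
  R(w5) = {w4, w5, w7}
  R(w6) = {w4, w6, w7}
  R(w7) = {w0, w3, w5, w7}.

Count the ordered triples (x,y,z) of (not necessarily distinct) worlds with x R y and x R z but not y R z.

Enumerating: (w0,w1,w0), (w0,w1,w7), (w0,w7,w1), (w1,w5,w1), (w1,w5,w2), (w2,w5,w1), (w2,w5,w2), (w3,w4,w3), (w3,w4,w7), (w3,w5,w3), (w3,w7,w4), (w4,w0,w2), … and 18 more.
Total: 30.

30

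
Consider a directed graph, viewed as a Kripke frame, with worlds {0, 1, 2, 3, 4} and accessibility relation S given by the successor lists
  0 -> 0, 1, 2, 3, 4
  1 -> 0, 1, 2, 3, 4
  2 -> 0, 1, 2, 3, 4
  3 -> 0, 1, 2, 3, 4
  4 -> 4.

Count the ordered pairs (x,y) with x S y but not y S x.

Enumerating: (0,4), (1,4), (2,4), (3,4).

4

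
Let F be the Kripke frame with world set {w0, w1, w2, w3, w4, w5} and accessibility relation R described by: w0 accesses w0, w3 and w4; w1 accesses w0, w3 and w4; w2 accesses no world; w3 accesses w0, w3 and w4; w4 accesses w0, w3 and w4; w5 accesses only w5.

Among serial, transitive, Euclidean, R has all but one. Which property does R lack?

Serial: no — w2 has no R-successor.
Transitive: yes — every two-step R-path is closed by a direct edge.
Euclidean: yes — any two successors of a common world are R-related.
Only serial fails.

serial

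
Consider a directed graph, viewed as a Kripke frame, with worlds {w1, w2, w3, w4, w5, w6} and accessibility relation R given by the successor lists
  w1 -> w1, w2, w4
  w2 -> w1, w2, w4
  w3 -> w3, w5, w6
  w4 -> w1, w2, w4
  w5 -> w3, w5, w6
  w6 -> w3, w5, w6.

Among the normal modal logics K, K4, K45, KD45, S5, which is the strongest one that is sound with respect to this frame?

S5

Transitive (axiom 4): yes — every two-step R-path is closed by a direct edge.
Euclidean (axiom 5): yes — any two successors of a common world are R-related.
Serial (axiom D): yes — every world has a successor (e.g. w1 R w1).
Reflexive (axiom T): yes — every world is R-related to itself.
So F validates K, K4, K45, KD45, S5. The strongest is S5.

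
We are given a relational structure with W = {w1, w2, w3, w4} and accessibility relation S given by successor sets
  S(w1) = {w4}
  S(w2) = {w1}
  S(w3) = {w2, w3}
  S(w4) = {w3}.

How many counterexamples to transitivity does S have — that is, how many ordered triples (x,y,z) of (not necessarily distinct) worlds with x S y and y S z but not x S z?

Enumerating: (w1,w4,w3), (w2,w1,w4), (w3,w2,w1), (w4,w3,w2).

4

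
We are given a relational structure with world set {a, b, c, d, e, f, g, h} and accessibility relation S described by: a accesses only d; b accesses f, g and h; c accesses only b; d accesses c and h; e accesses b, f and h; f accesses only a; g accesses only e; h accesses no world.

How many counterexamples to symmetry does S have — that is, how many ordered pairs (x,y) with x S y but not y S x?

12

Enumerating: (a,d), (b,f), (b,g), (b,h), (c,b), (d,c), (d,h), (e,b), (e,f), (e,h), (f,a), (g,e).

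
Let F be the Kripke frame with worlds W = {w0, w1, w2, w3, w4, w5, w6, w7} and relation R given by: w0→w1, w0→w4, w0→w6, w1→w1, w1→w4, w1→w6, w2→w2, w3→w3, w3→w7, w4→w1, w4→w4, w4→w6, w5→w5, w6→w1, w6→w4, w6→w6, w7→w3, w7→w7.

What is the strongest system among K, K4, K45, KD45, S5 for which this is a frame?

Transitive (axiom 4): yes — every two-step R-path is closed by a direct edge.
Euclidean (axiom 5): yes — any two successors of a common world are R-related.
Serial (axiom D): yes — every world has a successor (e.g. w0 R w1).
Reflexive (axiom T): no — w0 is not related to itself.
So F validates K, K4, K45, KD45; S5 would additionally require R to be reflexive. The strongest is KD45.

KD45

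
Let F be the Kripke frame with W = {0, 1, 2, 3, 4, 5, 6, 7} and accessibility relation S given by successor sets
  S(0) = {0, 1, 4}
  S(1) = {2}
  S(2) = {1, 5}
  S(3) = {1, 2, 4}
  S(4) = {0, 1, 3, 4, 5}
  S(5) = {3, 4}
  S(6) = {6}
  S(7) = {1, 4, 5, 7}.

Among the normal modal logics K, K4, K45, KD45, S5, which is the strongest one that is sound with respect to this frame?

Transitive (axiom 4): no — 0 S 1 and 1 S 2, but not 0 S 2.
Euclidean (axiom 5): no — 0 S 1 and 0 S 4, but not 1 S 4.
Serial (axiom D): yes — every world has a successor (e.g. 0 S 0).
Reflexive (axiom T): no — 1 is not related to itself.
So F validates K; K4 would additionally require S to be transitive. The strongest is K.

K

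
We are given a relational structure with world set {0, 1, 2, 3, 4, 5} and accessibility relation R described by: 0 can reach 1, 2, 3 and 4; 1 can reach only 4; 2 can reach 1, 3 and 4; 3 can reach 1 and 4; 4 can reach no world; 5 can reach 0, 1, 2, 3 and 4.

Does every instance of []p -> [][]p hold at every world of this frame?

Axiom 4 corresponds to the accessibility relation being transitive.
Transitive: yes — every two-step R-path is closed by a direct edge.

Yes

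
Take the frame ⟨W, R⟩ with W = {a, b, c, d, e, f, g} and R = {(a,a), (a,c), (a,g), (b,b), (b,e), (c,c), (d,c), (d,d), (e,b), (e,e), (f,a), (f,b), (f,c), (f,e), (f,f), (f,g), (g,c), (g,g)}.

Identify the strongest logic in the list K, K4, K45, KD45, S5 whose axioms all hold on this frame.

K4

Transitive (axiom 4): yes — every two-step R-path is closed by a direct edge.
Euclidean (axiom 5): no — a R c and a R g, but not c R g.
Serial (axiom D): yes — every world has a successor (e.g. a R a).
Reflexive (axiom T): yes — every world is R-related to itself.
So F validates K, K4; K45 would additionally require R to be Euclidean. The strongest is K4.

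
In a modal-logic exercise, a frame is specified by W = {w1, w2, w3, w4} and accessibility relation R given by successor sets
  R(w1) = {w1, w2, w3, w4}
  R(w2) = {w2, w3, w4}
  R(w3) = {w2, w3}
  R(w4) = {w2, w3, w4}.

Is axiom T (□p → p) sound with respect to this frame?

The schema T characterises exactly the reflexive frames.
Reflexive: yes — every world is R-related to itself.

Yes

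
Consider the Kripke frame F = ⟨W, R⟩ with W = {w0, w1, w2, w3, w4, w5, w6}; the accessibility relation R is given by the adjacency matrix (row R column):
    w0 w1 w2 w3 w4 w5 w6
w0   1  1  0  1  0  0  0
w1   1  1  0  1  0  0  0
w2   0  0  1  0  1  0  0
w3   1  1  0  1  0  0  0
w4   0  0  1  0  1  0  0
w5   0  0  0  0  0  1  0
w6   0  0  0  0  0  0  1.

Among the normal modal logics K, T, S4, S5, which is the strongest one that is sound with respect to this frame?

Reflexive (axiom T): yes — every world is R-related to itself.
Transitive (axiom 4): yes — every two-step R-path is closed by a direct edge.
Euclidean (axiom 5): yes — any two successors of a common world are R-related.
So F validates K, T, S4, S5. The strongest is S5.

S5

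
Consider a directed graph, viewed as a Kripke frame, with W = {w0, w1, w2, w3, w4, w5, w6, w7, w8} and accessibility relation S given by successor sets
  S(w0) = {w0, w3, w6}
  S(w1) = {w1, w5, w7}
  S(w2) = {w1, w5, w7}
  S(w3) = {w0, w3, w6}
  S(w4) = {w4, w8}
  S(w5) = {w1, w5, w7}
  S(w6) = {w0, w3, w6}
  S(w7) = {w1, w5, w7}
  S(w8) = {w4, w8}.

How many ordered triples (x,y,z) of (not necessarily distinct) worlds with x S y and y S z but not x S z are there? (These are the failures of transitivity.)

S is transitive; there are no such tuples.

0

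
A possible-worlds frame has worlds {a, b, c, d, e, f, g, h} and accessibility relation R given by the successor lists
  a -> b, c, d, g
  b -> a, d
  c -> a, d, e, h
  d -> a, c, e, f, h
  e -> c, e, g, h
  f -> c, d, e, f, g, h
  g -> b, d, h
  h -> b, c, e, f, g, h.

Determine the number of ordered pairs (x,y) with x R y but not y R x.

Enumerating: (a,g), (b,d), (d,e), (d,h), (e,g), (f,c), (f,e), (f,g), (g,b), (g,d), (h,b).

11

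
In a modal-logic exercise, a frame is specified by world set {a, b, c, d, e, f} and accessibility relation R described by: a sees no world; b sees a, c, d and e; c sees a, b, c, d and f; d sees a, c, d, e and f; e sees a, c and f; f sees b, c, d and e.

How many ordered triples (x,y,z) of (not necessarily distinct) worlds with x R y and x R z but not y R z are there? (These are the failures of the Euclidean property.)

Enumerating: (b,a,a), (b,a,c), (b,a,d), (b,a,e), (b,c,e), (b,e,d), (b,e,e), (c,a,a), (c,a,b), (c,a,c), (c,a,d), (c,a,f), … and 26 more.
Total: 38.

38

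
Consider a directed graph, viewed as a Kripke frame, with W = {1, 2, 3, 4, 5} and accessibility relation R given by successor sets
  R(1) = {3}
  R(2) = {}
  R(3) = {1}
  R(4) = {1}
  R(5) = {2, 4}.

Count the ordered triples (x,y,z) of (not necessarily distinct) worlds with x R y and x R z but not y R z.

7

Enumerating: (1,3,3), (3,1,1), (4,1,1), (5,2,2), (5,2,4), (5,4,2), (5,4,4).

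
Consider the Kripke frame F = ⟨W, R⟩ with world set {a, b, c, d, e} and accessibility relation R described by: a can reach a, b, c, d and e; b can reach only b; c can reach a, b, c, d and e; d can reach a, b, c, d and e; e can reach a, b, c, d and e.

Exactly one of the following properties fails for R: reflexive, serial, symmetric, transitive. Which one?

symmetric

Reflexive: yes — every world is R-related to itself.
Serial: yes — every world has a successor (e.g. a R a).
Symmetric: no — a R b but not b R a.
Transitive: yes — every two-step R-path is closed by a direct edge.
Only symmetric fails.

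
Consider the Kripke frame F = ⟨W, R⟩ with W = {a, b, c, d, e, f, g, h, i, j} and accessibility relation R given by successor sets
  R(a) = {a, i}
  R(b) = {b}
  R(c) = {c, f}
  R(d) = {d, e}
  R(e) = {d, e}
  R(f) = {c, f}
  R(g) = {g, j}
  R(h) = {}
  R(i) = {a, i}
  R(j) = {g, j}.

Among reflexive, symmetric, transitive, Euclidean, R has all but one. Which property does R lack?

reflexive

Reflexive: no — h is not related to itself.
Symmetric: yes — every pair in R has its reverse in R.
Transitive: yes — every two-step R-path is closed by a direct edge.
Euclidean: yes — any two successors of a common world are R-related.
Only reflexive fails.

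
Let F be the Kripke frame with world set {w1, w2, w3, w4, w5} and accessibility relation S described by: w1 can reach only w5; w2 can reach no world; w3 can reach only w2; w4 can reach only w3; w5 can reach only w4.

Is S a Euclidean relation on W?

Euclidean: no — w1 S w5 and w1 S w5, but not w5 S w5.

No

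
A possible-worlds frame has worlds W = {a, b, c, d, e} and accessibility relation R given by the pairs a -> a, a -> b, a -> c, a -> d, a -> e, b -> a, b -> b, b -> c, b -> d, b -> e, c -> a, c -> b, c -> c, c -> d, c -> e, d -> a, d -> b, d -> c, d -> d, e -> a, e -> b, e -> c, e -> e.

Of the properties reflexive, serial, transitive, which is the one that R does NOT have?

transitive

Reflexive: yes — every world is R-related to itself.
Serial: yes — every world has a successor (e.g. a R a).
Transitive: no — d R a and a R e, but not d R e.
Only transitive fails.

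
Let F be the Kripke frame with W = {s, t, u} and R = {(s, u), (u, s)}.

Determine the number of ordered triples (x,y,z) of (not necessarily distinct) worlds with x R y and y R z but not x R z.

2

Enumerating: (s,u,s), (u,s,u).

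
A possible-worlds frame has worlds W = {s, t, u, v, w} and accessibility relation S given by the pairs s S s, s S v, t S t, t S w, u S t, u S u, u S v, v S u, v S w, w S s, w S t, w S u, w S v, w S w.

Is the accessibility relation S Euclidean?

Euclidean: no — u S t and u S v, but not t S v.

No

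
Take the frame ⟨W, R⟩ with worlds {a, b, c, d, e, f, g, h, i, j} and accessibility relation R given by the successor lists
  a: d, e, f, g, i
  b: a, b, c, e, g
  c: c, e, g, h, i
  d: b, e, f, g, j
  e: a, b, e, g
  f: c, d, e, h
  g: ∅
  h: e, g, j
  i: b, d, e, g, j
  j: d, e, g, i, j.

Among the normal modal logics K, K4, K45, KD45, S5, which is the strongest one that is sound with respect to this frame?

Transitive (axiom 4): no — a R d and d R b, but not a R b.
Euclidean (axiom 5): no — a R d and a R i, but not d R i.
Serial (axiom D): no — g has no R-successor.
Reflexive (axiom T): no — a is not related to itself.
So F validates K; K4 would additionally require R to be transitive. The strongest is K.

K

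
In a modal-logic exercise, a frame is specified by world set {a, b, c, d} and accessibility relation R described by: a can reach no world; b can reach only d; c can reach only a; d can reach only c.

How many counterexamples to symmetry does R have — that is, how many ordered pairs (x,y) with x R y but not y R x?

Enumerating: (b,d), (c,a), (d,c).

3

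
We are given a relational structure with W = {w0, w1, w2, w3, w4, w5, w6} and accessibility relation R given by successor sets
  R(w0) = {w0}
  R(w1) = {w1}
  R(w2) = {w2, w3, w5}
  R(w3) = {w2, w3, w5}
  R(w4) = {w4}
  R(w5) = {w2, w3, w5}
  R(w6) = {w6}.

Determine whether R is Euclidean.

Euclidean: yes — any two successors of a common world are R-related.

Yes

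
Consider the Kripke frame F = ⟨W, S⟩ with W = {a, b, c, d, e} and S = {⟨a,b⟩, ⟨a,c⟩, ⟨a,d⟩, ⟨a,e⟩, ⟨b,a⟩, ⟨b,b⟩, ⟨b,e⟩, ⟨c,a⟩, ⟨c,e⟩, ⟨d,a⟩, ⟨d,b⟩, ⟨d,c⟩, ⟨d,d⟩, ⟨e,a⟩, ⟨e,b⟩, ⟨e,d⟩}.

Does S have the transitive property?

Transitive: no — b S a and a S c, but not b S c.

No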